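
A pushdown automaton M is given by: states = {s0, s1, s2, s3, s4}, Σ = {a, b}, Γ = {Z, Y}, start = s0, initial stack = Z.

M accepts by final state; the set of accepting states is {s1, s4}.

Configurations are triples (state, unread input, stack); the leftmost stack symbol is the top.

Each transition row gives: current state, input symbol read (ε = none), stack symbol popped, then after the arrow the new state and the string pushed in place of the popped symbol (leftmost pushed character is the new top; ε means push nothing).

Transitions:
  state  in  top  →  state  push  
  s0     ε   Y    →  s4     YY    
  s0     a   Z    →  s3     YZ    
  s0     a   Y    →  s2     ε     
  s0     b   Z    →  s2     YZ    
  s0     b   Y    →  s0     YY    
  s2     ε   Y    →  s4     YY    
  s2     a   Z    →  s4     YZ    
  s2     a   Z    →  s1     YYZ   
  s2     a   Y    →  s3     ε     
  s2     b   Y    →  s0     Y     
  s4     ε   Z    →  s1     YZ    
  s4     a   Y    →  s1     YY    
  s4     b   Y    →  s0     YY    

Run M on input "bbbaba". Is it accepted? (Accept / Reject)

Accept

One accepting computation: (s0, bbbaba, Z) ⊢ (s2, bbaba, YZ) ⊢ (s0, baba, YZ) ⊢ (s0, aba, YYZ) ⊢ (s2, ba, YZ) ⊢ (s0, a, YZ) ⊢ (s4, a, YYZ) ⊢ (s1, ε, YYYZ)
All input consumed and state s1 ∈ F.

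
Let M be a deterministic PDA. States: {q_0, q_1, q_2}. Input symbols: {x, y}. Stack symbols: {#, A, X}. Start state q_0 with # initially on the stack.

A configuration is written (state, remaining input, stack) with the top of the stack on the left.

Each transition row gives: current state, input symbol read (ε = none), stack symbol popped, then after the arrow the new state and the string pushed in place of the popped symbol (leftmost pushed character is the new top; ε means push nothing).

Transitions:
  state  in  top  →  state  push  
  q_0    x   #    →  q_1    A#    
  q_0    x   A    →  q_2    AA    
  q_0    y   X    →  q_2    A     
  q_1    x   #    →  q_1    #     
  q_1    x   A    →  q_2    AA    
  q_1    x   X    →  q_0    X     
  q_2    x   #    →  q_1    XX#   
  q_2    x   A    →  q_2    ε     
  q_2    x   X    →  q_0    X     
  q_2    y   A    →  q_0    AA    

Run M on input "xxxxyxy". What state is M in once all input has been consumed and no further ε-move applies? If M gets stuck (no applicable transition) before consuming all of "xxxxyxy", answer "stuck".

(q_0, xxxxyxy, #)
  read x, top #: go to q_1, push A# → (q_1, xxxyxy, A#)
  read x, top A: go to q_2, push AA → (q_2, xxyxy, AA#)
  read x, top A: go to q_2, push ε → (q_2, xyxy, A#)
  read x, top A: go to q_2, push ε → (q_2, yxy, #)
No transition for (q_2, y, top #); M blocks with input yxy remaining.

stuck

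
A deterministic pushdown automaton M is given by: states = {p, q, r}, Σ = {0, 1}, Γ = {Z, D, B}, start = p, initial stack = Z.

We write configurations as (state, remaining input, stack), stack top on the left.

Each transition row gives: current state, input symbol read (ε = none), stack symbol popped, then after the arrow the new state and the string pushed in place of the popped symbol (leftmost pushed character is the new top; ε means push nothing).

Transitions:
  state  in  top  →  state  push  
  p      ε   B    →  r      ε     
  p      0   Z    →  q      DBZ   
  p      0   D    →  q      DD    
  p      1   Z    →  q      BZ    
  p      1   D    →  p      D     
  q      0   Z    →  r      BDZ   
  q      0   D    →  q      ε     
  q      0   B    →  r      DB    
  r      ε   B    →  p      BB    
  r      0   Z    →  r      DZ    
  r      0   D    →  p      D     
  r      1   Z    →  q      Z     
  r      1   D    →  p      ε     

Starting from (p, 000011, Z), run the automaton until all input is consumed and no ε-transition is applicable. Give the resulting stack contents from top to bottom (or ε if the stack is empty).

(p, 000011, Z)
  read 0, top Z: go to q, push DBZ → (q, 00011, DBZ)
  read 0, top D: go to q, push ε → (q, 0011, BZ)
  read 0, top B: go to r, push DB → (r, 011, DBZ)
  read 0, top D: go to p, push D → (p, 11, DBZ)
  read 1, top D: go to p, push D → (p, 1, DBZ)
  read 1, top D: go to p, push D → (p, ε, DBZ)
All input consumed in state p with stack DBZ.

DBZ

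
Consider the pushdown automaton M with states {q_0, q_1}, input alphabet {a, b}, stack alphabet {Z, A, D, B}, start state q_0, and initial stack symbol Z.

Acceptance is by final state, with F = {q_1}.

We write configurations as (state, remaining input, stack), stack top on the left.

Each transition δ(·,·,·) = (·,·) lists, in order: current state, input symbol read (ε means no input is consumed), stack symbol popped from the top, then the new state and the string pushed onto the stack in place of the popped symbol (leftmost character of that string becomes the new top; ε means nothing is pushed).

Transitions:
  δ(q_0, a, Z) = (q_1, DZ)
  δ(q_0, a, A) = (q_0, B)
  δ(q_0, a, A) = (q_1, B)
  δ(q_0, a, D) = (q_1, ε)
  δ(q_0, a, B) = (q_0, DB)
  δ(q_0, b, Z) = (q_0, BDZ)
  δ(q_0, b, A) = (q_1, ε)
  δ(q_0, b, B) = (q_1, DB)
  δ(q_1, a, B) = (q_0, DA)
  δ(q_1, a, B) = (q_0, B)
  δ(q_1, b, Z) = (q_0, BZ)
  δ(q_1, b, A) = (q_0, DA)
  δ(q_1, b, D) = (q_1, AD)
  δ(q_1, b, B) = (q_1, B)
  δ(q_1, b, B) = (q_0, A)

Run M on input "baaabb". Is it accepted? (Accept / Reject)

Accept

One accepting computation: (q_0, baaabb, Z) ⊢ (q_0, aaabb, BDZ) ⊢ (q_0, aabb, DBDZ) ⊢ (q_1, abb, BDZ) ⊢ (q_0, bb, BDZ) ⊢ (q_1, b, DBDZ) ⊢ (q_1, ε, ADBDZ)
All input consumed and state q_1 ∈ F.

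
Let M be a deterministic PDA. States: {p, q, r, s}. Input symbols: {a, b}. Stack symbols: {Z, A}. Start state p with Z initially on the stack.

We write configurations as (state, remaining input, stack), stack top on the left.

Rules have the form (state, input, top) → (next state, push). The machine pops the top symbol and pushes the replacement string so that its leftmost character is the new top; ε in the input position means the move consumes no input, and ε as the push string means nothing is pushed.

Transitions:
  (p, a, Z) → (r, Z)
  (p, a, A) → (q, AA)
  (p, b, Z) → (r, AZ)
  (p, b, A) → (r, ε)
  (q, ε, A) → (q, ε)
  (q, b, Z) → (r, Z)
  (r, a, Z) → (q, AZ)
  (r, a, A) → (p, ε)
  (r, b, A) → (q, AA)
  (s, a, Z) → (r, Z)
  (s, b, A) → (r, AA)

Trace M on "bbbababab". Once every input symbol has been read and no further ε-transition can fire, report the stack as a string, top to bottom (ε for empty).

Z

(p, bbbababab, Z)
  read b, top Z: go to r, push AZ → (r, bbababab, AZ)
  read b, top A: go to q, push AA → (q, bababab, AAZ)
  ε-move, top A: go to q, push ε → (q, bababab, AZ)
  ε-move, top A: go to q, push ε → (q, bababab, Z)
  read b, top Z: go to r, push Z → (r, ababab, Z)
  read a, top Z: go to q, push AZ → (q, babab, AZ)
  ε-move, top A: go to q, push ε → (q, babab, Z)
  read b, top Z: go to r, push Z → (r, abab, Z)
  read a, top Z: go to q, push AZ → (q, bab, AZ)
  ε-move, top A: go to q, push ε → (q, bab, Z)
  read b, top Z: go to r, push Z → (r, ab, Z)
  read a, top Z: go to q, push AZ → (q, b, AZ)
  ε-move, top A: go to q, push ε → (q, b, Z)
  read b, top Z: go to r, push Z → (r, ε, Z)
All input consumed in state r with stack Z.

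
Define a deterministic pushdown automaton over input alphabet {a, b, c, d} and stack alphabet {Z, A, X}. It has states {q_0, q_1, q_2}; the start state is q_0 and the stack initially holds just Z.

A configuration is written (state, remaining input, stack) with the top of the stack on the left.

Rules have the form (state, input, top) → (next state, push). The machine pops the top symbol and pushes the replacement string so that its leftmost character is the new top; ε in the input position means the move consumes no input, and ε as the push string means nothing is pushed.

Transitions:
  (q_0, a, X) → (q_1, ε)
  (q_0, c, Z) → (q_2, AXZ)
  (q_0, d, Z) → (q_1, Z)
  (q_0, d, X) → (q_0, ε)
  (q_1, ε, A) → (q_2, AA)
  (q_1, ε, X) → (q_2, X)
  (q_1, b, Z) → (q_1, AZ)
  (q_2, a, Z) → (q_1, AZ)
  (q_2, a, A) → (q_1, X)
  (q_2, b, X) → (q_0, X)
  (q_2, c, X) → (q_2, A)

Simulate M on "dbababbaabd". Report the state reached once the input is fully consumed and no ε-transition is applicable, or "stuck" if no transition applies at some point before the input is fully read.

(q_0, dbababbaabd, Z) ⊢ (q_1, bababbaabd, Z) ⊢ (q_1, ababbaabd, AZ) ⊢ (q_2, ababbaabd, AAZ) ⊢ (q_1, babbaabd, XAZ) ⊢ (q_2, babbaabd, XAZ) ⊢ (q_0, abbaabd, XAZ) ⊢ (q_1, bbaabd, AZ) ⊢ (q_2, bbaabd, AAZ)
No transition for (q_2, b, top A); M blocks with input bbaabd remaining.

stuck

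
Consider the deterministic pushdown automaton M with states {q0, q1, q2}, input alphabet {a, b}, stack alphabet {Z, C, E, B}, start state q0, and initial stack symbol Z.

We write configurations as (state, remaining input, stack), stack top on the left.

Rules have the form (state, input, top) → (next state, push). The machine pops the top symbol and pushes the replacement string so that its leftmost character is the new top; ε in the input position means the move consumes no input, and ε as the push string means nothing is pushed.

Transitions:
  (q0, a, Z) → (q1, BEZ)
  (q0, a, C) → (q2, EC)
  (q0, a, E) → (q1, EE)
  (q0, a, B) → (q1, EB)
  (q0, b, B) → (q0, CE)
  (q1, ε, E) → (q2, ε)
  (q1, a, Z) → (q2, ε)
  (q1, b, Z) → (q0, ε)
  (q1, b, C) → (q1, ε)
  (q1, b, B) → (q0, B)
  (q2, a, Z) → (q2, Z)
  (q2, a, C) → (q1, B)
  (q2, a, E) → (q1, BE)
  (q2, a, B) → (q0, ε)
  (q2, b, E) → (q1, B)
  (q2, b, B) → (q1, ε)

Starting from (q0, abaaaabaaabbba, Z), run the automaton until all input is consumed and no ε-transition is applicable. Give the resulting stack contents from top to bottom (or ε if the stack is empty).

(q0, abaaaabaaabbba, Z)
  read a, top Z: go to q1, push BEZ → (q1, baaaabaaabbba, BEZ)
  read b, top B: go to q0, push B → (q0, aaaabaaabbba, BEZ)
  read a, top B: go to q1, push EB → (q1, aaabaaabbba, EBEZ)
  ε-move, top E: go to q2, push ε → (q2, aaabaaabbba, BEZ)
  read a, top B: go to q0, push ε → (q0, aabaaabbba, EZ)
  read a, top E: go to q1, push EE → (q1, abaaabbba, EEZ)
  ε-move, top E: go to q2, push ε → (q2, abaaabbba, EZ)
  read a, top E: go to q1, push BE → (q1, baaabbba, BEZ)
  read b, top B: go to q0, push B → (q0, aaabbba, BEZ)
  read a, top B: go to q1, push EB → (q1, aabbba, EBEZ)
  ε-move, top E: go to q2, push ε → (q2, aabbba, BEZ)
  read a, top B: go to q0, push ε → (q0, abbba, EZ)
  read a, top E: go to q1, push EE → (q1, bbba, EEZ)
  ε-move, top E: go to q2, push ε → (q2, bbba, EZ)
  read b, top E: go to q1, push B → (q1, bba, BZ)
  read b, top B: go to q0, push B → (q0, ba, BZ)
  read b, top B: go to q0, push CE → (q0, a, CEZ)
  read a, top C: go to q2, push EC → (q2, ε, ECEZ)
All input consumed in state q2 with stack ECEZ.

ECEZ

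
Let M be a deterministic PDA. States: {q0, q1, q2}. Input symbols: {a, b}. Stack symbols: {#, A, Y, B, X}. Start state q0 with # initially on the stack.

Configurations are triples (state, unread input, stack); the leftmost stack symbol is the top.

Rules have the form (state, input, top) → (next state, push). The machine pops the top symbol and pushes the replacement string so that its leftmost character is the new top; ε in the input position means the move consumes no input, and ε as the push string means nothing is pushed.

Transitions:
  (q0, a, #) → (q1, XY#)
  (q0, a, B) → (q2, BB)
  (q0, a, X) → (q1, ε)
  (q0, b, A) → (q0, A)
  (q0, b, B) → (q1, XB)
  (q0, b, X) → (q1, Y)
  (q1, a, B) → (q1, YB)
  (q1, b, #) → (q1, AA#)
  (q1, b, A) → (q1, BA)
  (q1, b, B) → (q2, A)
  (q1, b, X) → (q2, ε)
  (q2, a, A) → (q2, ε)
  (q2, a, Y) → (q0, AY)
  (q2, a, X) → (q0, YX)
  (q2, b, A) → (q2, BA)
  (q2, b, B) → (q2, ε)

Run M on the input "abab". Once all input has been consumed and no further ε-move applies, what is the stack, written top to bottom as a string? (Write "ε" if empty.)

(q0, abab, #)
  read a, top #: go to q1, push XY# → (q1, bab, XY#)
  read b, top X: go to q2, push ε → (q2, ab, Y#)
  read a, top Y: go to q0, push AY → (q0, b, AY#)
  read b, top A: go to q0, push A → (q0, ε, AY#)
All input consumed in state q0 with stack AY#.

AY#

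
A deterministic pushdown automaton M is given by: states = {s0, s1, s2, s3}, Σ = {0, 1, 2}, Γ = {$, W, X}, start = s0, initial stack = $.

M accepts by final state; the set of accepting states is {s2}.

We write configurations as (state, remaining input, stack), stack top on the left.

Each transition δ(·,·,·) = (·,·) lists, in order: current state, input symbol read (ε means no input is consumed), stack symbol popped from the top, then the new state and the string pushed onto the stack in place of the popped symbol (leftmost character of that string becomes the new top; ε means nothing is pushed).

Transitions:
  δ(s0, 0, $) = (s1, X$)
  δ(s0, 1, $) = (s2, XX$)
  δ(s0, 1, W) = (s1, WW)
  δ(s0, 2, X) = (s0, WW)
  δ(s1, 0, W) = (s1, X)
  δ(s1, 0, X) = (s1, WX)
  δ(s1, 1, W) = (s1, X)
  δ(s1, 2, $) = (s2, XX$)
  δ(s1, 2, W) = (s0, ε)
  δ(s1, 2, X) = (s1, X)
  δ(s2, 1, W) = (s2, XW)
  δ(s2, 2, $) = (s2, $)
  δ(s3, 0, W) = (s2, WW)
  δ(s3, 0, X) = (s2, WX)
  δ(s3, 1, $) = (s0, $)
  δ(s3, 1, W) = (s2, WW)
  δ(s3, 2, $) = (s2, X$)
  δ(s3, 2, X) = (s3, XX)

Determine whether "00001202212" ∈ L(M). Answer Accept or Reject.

(s0, 00001202212, $)
  read 0, top $: go to s1, push X$ → (s1, 0001202212, X$)
  read 0, top X: go to s1, push WX → (s1, 001202212, WX$)
  read 0, top W: go to s1, push X → (s1, 01202212, XX$)
  read 0, top X: go to s1, push WX → (s1, 1202212, WXX$)
  read 1, top W: go to s1, push X → (s1, 202212, XXX$)
  read 2, top X: go to s1, push X → (s1, 02212, XXX$)
  read 0, top X: go to s1, push WX → (s1, 2212, WXXX$)
  read 2, top W: go to s0, push ε → (s0, 212, XXX$)
  read 2, top X: go to s0, push WW → (s0, 12, WWXX$)
  read 1, top W: go to s1, push WW → (s1, 2, WWWXX$)
  read 2, top W: go to s0, push ε → (s0, ε, WWXX$)
All input consumed; state s0 ∉ F and no further ε-move applies.

Reject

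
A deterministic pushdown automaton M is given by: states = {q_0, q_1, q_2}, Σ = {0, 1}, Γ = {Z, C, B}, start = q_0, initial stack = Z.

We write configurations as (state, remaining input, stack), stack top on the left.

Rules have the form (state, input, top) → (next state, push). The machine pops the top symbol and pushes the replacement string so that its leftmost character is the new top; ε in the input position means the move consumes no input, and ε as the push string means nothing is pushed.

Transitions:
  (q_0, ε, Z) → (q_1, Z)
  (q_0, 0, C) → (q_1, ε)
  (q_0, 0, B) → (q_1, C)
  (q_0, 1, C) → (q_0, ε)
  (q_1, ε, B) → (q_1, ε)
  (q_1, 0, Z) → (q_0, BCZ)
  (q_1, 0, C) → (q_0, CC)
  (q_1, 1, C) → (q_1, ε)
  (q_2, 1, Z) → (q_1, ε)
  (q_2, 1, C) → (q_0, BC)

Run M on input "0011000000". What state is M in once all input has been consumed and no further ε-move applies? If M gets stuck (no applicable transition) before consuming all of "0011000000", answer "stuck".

(q_0, 0011000000, Z)
  ε-move, top Z: go to q_1, push Z → (q_1, 0011000000, Z)
  read 0, top Z: go to q_0, push BCZ → (q_0, 011000000, BCZ)
  read 0, top B: go to q_1, push C → (q_1, 11000000, CCZ)
  read 1, top C: go to q_1, push ε → (q_1, 1000000, CZ)
  read 1, top C: go to q_1, push ε → (q_1, 000000, Z)
  read 0, top Z: go to q_0, push BCZ → (q_0, 00000, BCZ)
  read 0, top B: go to q_1, push C → (q_1, 0000, CCZ)
  read 0, top C: go to q_0, push CC → (q_0, 000, CCCZ)
  read 0, top C: go to q_1, push ε → (q_1, 00, CCZ)
  read 0, top C: go to q_0, push CC → (q_0, 0, CCCZ)
  read 0, top C: go to q_1, push ε → (q_1, ε, CCZ)
All input consumed; M is in state q_1.

q_1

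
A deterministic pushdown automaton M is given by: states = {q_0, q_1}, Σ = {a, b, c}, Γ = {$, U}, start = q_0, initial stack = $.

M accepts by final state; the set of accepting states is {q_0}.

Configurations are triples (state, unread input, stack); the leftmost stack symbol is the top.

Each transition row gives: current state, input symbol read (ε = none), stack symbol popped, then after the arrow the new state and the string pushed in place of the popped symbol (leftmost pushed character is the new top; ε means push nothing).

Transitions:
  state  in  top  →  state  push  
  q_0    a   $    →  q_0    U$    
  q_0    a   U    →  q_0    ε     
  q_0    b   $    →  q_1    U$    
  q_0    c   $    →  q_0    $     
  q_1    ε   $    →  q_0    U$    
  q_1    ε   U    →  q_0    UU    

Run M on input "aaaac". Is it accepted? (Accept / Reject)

(q_0, aaaac, $)
  read a, top $: go to q_0, push U$ → (q_0, aaac, U$)
  read a, top U: go to q_0, push ε → (q_0, aac, $)
  read a, top $: go to q_0, push U$ → (q_0, ac, U$)
  read a, top U: go to q_0, push ε → (q_0, c, $)
  read c, top $: go to q_0, push $ → (q_0, ε, $)
All input consumed; state q_0 ∈ F.

Accept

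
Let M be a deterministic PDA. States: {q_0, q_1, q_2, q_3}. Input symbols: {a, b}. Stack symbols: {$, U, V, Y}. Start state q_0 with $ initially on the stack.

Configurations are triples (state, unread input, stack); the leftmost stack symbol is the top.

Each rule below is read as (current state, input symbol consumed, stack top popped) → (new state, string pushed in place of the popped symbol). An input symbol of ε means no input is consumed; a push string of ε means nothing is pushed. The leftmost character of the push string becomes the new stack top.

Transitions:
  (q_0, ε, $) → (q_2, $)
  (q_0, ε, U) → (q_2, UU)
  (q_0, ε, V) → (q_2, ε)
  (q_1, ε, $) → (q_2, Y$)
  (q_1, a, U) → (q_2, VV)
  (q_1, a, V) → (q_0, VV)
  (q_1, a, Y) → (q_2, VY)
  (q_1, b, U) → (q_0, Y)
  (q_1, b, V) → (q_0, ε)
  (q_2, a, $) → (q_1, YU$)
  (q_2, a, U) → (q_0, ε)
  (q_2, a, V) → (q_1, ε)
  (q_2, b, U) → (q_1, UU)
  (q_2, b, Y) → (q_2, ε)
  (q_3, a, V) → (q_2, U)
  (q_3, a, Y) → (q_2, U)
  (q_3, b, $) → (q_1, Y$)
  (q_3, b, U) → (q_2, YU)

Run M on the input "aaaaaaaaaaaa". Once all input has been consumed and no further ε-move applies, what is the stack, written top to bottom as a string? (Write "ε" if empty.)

VYU$

(q_0, aaaaaaaaaaaa, $)
  ε-move, top $: go to q_2, push $ → (q_2, aaaaaaaaaaaa, $)
  read a, top $: go to q_1, push YU$ → (q_1, aaaaaaaaaaa, YU$)
  read a, top Y: go to q_2, push VY → (q_2, aaaaaaaaaa, VYU$)
  read a, top V: go to q_1, push ε → (q_1, aaaaaaaaa, YU$)
  read a, top Y: go to q_2, push VY → (q_2, aaaaaaaa, VYU$)
  read a, top V: go to q_1, push ε → (q_1, aaaaaaa, YU$)
  read a, top Y: go to q_2, push VY → (q_2, aaaaaa, VYU$)
  read a, top V: go to q_1, push ε → (q_1, aaaaa, YU$)
  read a, top Y: go to q_2, push VY → (q_2, aaaa, VYU$)
  read a, top V: go to q_1, push ε → (q_1, aaa, YU$)
  read a, top Y: go to q_2, push VY → (q_2, aa, VYU$)
  read a, top V: go to q_1, push ε → (q_1, a, YU$)
  read a, top Y: go to q_2, push VY → (q_2, ε, VYU$)
All input consumed in state q_2 with stack VYU$.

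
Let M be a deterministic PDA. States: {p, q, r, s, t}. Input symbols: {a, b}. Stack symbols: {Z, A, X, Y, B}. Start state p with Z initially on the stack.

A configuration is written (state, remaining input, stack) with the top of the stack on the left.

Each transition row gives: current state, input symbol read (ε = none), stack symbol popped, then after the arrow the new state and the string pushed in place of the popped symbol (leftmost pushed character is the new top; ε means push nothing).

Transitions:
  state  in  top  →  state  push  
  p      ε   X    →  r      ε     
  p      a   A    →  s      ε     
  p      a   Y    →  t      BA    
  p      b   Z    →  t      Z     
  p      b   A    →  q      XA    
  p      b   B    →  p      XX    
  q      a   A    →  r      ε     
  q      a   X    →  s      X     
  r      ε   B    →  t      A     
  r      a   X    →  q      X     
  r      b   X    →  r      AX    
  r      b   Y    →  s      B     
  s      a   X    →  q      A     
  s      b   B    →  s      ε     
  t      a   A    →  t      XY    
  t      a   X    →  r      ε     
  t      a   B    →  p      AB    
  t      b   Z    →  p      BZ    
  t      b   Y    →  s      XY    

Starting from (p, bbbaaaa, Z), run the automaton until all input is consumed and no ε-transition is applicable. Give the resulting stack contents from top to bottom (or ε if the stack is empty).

Z

(p, bbbaaaa, Z) ⊢ (t, bbaaaa, Z) ⊢ (p, baaaa, BZ) ⊢ (p, aaaa, XXZ) ⊢ (r, aaaa, XZ) ⊢ (q, aaa, XZ) ⊢ (s, aa, XZ) ⊢ (q, a, AZ) ⊢ (r, ε, Z)
All input consumed in state r with stack Z.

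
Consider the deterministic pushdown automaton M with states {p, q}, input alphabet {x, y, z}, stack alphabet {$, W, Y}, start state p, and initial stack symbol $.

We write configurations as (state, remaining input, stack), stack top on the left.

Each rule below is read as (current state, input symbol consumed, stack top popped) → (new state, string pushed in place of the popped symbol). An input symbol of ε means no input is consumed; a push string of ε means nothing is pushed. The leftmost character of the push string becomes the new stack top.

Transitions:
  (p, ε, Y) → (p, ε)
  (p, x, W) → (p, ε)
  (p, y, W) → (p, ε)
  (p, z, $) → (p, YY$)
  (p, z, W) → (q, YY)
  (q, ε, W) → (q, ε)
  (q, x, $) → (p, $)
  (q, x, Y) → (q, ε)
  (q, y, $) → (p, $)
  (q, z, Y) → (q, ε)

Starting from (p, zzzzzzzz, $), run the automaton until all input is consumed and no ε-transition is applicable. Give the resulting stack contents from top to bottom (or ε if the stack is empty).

(p, zzzzzzzz, $)
  read z, top $: go to p, push YY$ → (p, zzzzzzz, YY$)
  ε-move, top Y: go to p, push ε → (p, zzzzzzz, Y$)
  ε-move, top Y: go to p, push ε → (p, zzzzzzz, $)
  read z, top $: go to p, push YY$ → (p, zzzzzz, YY$)
  ε-move, top Y: go to p, push ε → (p, zzzzzz, Y$)
  ε-move, top Y: go to p, push ε → (p, zzzzzz, $)
  read z, top $: go to p, push YY$ → (p, zzzzz, YY$)
  ε-move, top Y: go to p, push ε → (p, zzzzz, Y$)
  ε-move, top Y: go to p, push ε → (p, zzzzz, $)
  read z, top $: go to p, push YY$ → (p, zzzz, YY$)
  ε-move, top Y: go to p, push ε → (p, zzzz, Y$)
  ε-move, top Y: go to p, push ε → (p, zzzz, $)
  read z, top $: go to p, push YY$ → (p, zzz, YY$)
  ε-move, top Y: go to p, push ε → (p, zzz, Y$)
  ε-move, top Y: go to p, push ε → (p, zzz, $)
  read z, top $: go to p, push YY$ → (p, zz, YY$)
  ε-move, top Y: go to p, push ε → (p, zz, Y$)
  ε-move, top Y: go to p, push ε → (p, zz, $)
  read z, top $: go to p, push YY$ → (p, z, YY$)
  ε-move, top Y: go to p, push ε → (p, z, Y$)
  ε-move, top Y: go to p, push ε → (p, z, $)
  read z, top $: go to p, push YY$ → (p, ε, YY$)
  ε-move, top Y: go to p, push ε → (p, ε, Y$)
  ε-move, top Y: go to p, push ε → (p, ε, $)
All input consumed in state p with stack $.

$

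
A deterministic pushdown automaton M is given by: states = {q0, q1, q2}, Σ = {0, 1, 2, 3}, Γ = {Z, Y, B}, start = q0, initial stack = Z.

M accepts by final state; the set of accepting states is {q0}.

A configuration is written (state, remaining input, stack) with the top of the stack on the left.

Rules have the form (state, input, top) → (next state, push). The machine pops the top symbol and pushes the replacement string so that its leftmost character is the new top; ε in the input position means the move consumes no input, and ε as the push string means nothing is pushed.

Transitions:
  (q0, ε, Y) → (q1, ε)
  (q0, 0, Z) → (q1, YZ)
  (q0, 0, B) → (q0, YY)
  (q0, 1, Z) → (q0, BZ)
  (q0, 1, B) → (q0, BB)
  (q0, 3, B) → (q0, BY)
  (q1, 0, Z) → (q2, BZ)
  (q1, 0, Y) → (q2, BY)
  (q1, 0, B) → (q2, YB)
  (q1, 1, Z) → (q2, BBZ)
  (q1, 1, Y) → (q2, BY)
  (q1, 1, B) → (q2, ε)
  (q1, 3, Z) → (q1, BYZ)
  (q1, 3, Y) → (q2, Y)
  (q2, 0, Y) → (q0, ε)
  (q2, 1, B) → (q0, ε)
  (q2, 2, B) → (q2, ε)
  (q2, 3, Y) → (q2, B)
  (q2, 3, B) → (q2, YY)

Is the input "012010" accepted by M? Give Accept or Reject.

Accept

(q0, 012010, Z) ⊢ (q1, 12010, YZ) ⊢ (q2, 2010, BYZ) ⊢ (q2, 010, YZ) ⊢ (q0, 10, Z) ⊢ (q0, 0, BZ) ⊢ (q0, ε, YYZ)
All input consumed; state q0 ∈ F.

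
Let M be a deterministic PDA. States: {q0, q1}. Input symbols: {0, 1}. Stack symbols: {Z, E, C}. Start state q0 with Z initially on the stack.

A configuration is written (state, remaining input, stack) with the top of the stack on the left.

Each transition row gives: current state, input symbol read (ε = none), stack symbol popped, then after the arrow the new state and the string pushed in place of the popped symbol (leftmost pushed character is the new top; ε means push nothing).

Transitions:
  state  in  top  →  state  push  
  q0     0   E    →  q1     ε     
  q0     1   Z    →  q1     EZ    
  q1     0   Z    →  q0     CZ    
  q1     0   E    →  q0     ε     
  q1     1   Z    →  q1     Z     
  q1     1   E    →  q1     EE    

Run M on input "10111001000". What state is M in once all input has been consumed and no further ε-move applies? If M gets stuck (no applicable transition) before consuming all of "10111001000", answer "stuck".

(q0, 10111001000, Z)
  read 1, top Z: go to q1, push EZ → (q1, 0111001000, EZ)
  read 0, top E: go to q0, push ε → (q0, 111001000, Z)
  read 1, top Z: go to q1, push EZ → (q1, 11001000, EZ)
  read 1, top E: go to q1, push EE → (q1, 1001000, EEZ)
  read 1, top E: go to q1, push EE → (q1, 001000, EEEZ)
  read 0, top E: go to q0, push ε → (q0, 01000, EEZ)
  read 0, top E: go to q1, push ε → (q1, 1000, EZ)
  read 1, top E: go to q1, push EE → (q1, 000, EEZ)
  read 0, top E: go to q0, push ε → (q0, 00, EZ)
  read 0, top E: go to q1, push ε → (q1, 0, Z)
  read 0, top Z: go to q0, push CZ → (q0, ε, CZ)
All input consumed; M is in state q0.

q0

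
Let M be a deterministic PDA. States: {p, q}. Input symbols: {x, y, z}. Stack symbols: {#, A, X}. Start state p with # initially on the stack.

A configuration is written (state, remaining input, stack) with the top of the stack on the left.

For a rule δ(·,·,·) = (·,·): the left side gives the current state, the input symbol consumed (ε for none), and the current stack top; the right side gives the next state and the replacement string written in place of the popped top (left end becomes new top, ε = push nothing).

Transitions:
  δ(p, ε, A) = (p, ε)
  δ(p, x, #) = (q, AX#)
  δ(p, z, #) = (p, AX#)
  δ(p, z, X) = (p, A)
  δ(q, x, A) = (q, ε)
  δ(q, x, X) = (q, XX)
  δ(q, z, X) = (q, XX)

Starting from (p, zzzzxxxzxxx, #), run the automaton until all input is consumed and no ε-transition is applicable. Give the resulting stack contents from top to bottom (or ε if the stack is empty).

(p, zzzzxxxzxxx, #) ⊢ (p, zzzxxxzxxx, AX#) ⊢ (p, zzzxxxzxxx, X#) ⊢ (p, zzxxxzxxx, A#) ⊢ (p, zzxxxzxxx, #) ⊢ (p, zxxxzxxx, AX#) ⊢ (p, zxxxzxxx, X#) ⊢ (p, xxxzxxx, A#) ⊢ (p, xxxzxxx, #) ⊢ (q, xxzxxx, AX#) ⊢ (q, xzxxx, X#) ⊢ (q, zxxx, XX#) ⊢ (q, xxx, XXX#) ⊢ (q, xx, XXXX#) ⊢ (q, x, XXXXX#) ⊢ (q, ε, XXXXXX#)
All input consumed in state q with stack XXXXXX#.

XXXXXX#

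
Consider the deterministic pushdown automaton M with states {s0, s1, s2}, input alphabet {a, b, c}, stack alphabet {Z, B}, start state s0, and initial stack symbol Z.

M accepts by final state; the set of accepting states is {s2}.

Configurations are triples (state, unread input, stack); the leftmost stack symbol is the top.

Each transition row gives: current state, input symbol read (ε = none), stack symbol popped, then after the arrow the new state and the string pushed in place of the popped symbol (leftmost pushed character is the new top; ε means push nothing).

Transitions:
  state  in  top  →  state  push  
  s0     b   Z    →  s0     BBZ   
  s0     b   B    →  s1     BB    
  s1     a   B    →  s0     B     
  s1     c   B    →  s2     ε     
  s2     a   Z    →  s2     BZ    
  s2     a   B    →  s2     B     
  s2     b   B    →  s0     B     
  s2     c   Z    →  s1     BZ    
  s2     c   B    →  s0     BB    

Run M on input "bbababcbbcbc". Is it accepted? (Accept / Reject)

Reject

(s0, bbababcbbcbc, Z)
  read b, top Z: go to s0, push BBZ → (s0, bababcbbcbc, BBZ)
  read b, top B: go to s1, push BB → (s1, ababcbbcbc, BBBZ)
  read a, top B: go to s0, push B → (s0, babcbbcbc, BBBZ)
  read b, top B: go to s1, push BB → (s1, abcbbcbc, BBBBZ)
  read a, top B: go to s0, push B → (s0, bcbbcbc, BBBBZ)
  read b, top B: go to s1, push BB → (s1, cbbcbc, BBBBBZ)
  read c, top B: go to s2, push ε → (s2, bbcbc, BBBBZ)
  read b, top B: go to s0, push B → (s0, bcbc, BBBBZ)
  read b, top B: go to s1, push BB → (s1, cbc, BBBBBZ)
  read c, top B: go to s2, push ε → (s2, bc, BBBBZ)
  read b, top B: go to s0, push B → (s0, c, BBBBZ)
No transition applies at (s0, c, BBBBZ); input not fully consumed.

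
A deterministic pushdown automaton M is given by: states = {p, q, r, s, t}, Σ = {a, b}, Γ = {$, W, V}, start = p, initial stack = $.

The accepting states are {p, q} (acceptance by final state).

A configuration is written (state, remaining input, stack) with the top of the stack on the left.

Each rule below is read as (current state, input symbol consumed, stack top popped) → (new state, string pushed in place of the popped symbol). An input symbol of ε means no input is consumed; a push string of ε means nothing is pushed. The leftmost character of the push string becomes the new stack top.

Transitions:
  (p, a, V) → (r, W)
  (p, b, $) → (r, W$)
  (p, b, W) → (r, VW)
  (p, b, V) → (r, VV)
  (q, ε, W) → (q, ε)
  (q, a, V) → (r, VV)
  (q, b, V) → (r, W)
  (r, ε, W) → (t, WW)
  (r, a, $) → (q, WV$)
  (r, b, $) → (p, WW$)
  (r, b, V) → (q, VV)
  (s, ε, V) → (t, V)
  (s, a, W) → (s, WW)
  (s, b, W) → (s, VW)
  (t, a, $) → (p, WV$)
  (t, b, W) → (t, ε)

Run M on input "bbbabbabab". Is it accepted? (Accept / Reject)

Accept

(p, bbbabbabab, $)
  read b, top $: go to r, push W$ → (r, bbabbabab, W$)
  ε-move, top W: go to t, push WW → (t, bbabbabab, WW$)
  read b, top W: go to t, push ε → (t, babbabab, W$)
  read b, top W: go to t, push ε → (t, abbabab, $)
  read a, top $: go to p, push WV$ → (p, bbabab, WV$)
  read b, top W: go to r, push VW → (r, babab, VWV$)
  read b, top V: go to q, push VV → (q, abab, VVWV$)
  read a, top V: go to r, push VV → (r, bab, VVVWV$)
  read b, top V: go to q, push VV → (q, ab, VVVVWV$)
  read a, top V: go to r, push VV → (r, b, VVVVVWV$)
  read b, top V: go to q, push VV → (q, ε, VVVVVVWV$)
All input consumed; state q ∈ F.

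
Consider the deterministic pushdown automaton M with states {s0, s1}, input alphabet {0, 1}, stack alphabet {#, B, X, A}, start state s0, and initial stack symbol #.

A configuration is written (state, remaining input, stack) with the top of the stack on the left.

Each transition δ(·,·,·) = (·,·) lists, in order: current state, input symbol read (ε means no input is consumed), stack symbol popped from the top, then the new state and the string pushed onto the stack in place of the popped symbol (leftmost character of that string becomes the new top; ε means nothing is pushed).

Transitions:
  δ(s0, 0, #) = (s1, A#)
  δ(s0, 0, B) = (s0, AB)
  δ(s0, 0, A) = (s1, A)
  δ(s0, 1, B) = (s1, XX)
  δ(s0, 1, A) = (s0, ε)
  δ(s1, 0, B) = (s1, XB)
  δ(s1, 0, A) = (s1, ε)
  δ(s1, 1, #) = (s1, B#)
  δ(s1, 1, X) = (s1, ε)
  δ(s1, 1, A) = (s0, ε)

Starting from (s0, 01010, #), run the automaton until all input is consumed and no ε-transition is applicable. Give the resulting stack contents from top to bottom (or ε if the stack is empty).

(s0, 01010, #)
  read 0, top #: go to s1, push A# → (s1, 1010, A#)
  read 1, top A: go to s0, push ε → (s0, 010, #)
  read 0, top #: go to s1, push A# → (s1, 10, A#)
  read 1, top A: go to s0, push ε → (s0, 0, #)
  read 0, top #: go to s1, push A# → (s1, ε, A#)
All input consumed in state s1 with stack A#.

A#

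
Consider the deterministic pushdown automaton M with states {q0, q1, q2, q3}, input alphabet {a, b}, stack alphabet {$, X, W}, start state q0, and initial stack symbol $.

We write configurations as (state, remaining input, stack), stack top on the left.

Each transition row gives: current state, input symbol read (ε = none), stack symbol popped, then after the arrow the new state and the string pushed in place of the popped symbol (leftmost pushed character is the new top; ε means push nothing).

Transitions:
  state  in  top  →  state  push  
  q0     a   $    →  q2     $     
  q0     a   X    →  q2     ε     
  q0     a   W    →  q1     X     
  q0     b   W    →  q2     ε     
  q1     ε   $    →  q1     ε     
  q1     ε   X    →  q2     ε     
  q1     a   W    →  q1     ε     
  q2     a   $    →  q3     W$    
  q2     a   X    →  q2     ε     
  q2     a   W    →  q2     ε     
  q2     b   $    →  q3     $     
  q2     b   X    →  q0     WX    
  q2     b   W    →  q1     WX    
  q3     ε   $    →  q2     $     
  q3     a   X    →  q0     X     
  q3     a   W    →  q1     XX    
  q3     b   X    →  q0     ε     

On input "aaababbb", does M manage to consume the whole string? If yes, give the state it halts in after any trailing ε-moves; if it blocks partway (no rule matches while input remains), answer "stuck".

q0

(q0, aaababbb, $)
  read a, top $: go to q2, push $ → (q2, aababbb, $)
  read a, top $: go to q3, push W$ → (q3, ababbb, W$)
  read a, top W: go to q1, push XX → (q1, babbb, XX$)
  ε-move, top X: go to q2, push ε → (q2, babbb, X$)
  read b, top X: go to q0, push WX → (q0, abbb, WX$)
  read a, top W: go to q1, push X → (q1, bbb, XX$)
  ε-move, top X: go to q2, push ε → (q2, bbb, X$)
  read b, top X: go to q0, push WX → (q0, bb, WX$)
  read b, top W: go to q2, push ε → (q2, b, X$)
  read b, top X: go to q0, push WX → (q0, ε, WX$)
All input consumed; M is in state q0.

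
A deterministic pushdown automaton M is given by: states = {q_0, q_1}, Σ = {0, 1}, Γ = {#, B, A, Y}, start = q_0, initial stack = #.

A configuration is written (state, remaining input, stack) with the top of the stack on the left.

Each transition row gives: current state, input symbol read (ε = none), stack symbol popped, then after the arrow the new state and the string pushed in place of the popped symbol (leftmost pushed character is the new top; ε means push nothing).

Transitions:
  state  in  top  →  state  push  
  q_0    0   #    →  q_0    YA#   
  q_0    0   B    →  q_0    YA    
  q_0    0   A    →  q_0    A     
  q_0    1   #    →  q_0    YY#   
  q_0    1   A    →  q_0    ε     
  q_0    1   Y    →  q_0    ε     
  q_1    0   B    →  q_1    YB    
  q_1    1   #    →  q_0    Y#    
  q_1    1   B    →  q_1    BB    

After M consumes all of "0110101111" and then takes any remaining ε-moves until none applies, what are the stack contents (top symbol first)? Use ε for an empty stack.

#

(q_0, 0110101111, #)
  read 0, top #: go to q_0, push YA# → (q_0, 110101111, YA#)
  read 1, top Y: go to q_0, push ε → (q_0, 10101111, A#)
  read 1, top A: go to q_0, push ε → (q_0, 0101111, #)
  read 0, top #: go to q_0, push YA# → (q_0, 101111, YA#)
  read 1, top Y: go to q_0, push ε → (q_0, 01111, A#)
  read 0, top A: go to q_0, push A → (q_0, 1111, A#)
  read 1, top A: go to q_0, push ε → (q_0, 111, #)
  read 1, top #: go to q_0, push YY# → (q_0, 11, YY#)
  read 1, top Y: go to q_0, push ε → (q_0, 1, Y#)
  read 1, top Y: go to q_0, push ε → (q_0, ε, #)
All input consumed in state q_0 with stack #.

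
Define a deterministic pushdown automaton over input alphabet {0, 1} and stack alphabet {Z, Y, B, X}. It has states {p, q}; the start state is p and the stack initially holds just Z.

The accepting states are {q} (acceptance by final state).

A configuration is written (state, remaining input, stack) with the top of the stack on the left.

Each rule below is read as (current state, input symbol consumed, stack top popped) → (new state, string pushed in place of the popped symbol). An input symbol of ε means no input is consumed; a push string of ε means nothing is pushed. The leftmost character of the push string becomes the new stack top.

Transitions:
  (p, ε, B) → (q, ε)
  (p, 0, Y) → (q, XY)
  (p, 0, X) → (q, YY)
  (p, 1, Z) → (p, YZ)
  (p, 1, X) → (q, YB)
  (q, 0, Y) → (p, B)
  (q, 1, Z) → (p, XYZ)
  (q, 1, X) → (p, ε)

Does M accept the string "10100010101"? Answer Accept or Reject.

Reject

(p, 10100010101, Z)
  read 1, top Z: go to p, push YZ → (p, 0100010101, YZ)
  read 0, top Y: go to q, push XY → (q, 100010101, XYZ)
  read 1, top X: go to p, push ε → (p, 00010101, YZ)
  read 0, top Y: go to q, push XY → (q, 0010101, XYZ)
No transition applies at (q, 0010101, XYZ); input not fully consumed.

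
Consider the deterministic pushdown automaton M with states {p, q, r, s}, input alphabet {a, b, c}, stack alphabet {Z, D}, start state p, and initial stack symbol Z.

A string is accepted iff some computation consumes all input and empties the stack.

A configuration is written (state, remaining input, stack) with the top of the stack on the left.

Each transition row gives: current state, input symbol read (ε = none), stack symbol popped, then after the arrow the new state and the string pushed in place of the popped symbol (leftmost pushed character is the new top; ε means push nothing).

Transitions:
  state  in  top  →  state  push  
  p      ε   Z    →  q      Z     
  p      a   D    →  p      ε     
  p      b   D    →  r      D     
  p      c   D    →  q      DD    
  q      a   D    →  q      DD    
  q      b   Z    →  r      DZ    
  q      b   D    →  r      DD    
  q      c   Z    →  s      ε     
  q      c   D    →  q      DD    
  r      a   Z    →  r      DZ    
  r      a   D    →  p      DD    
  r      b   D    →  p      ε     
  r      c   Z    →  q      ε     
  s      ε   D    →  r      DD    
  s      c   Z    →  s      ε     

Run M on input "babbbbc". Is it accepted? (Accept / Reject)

Accept

(p, babbbbc, Z)
  ε-move, top Z: go to q, push Z → (q, babbbbc, Z)
  read b, top Z: go to r, push DZ → (r, abbbbc, DZ)
  read a, top D: go to p, push DD → (p, bbbbc, DDZ)
  read b, top D: go to r, push D → (r, bbbc, DDZ)
  read b, top D: go to p, push ε → (p, bbc, DZ)
  read b, top D: go to r, push D → (r, bc, DZ)
  read b, top D: go to p, push ε → (p, c, Z)
  ε-move, top Z: go to q, push Z → (q, c, Z)
  read c, top Z: go to s, push ε → (s, ε, ε)
All input consumed and the stack is empty.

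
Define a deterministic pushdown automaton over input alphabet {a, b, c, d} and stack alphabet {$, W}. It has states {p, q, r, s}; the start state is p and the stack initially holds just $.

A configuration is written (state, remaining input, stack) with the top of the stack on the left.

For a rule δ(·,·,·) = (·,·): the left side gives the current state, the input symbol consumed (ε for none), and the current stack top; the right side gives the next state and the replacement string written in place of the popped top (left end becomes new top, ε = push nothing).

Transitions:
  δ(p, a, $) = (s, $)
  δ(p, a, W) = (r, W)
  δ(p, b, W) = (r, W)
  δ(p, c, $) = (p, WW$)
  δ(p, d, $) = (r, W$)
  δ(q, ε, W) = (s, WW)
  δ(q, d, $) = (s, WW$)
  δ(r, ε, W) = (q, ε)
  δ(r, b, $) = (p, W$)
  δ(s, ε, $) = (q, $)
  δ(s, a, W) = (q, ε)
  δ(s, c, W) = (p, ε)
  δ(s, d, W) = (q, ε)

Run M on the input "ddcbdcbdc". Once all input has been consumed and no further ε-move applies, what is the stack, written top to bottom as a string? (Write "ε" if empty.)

(p, ddcbdcbdc, $)
  read d, top $: go to r, push W$ → (r, dcbdcbdc, W$)
  ε-move, top W: go to q, push ε → (q, dcbdcbdc, $)
  read d, top $: go to s, push WW$ → (s, cbdcbdc, WW$)
  read c, top W: go to p, push ε → (p, bdcbdc, W$)
  read b, top W: go to r, push W → (r, dcbdc, W$)
  ε-move, top W: go to q, push ε → (q, dcbdc, $)
  read d, top $: go to s, push WW$ → (s, cbdc, WW$)
  read c, top W: go to p, push ε → (p, bdc, W$)
  read b, top W: go to r, push W → (r, dc, W$)
  ε-move, top W: go to q, push ε → (q, dc, $)
  read d, top $: go to s, push WW$ → (s, c, WW$)
  read c, top W: go to p, push ε → (p, ε, W$)
All input consumed in state p with stack W$.

W$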